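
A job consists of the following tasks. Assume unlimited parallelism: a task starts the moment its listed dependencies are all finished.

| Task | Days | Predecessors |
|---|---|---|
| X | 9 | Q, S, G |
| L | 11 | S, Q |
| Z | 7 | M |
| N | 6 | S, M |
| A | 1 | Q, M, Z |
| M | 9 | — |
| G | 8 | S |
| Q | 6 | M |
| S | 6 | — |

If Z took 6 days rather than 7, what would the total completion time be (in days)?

Baseline: M→Q→L = 9+6+11 = 26 → 26 days.
Z has 9 days of float (longest path through it is 17).
No other chain overtakes it, so the finish is 26 days.

26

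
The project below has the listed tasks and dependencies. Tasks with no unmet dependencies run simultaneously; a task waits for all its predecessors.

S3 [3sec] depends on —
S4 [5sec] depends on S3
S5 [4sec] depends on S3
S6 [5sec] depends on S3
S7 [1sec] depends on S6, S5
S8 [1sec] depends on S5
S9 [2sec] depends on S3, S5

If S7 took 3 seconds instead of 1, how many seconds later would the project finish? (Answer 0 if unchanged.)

The binding path is S3→S6→S7 = 3+5+1 = 9; finish at 9 seconds.
Since S7 is critical, the +2 change carries straight to that chain (now 11 seconds).
No other chain overtakes it, so the finish is 11 seconds.
Change in finish: 11 − 9 = +2 seconds.

2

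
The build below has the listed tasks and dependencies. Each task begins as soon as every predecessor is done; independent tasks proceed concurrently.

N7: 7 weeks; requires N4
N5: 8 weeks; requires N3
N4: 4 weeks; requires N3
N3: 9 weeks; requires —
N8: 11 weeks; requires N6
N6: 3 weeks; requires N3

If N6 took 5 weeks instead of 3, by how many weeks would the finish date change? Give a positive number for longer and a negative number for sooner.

2

The binding path is N3→N6→N8 = 9+3+11 = 23; finish at 23 weeks.
N6 lies on that path, so at 5 weeks the path becomes 25 weeks.
No other chain overtakes it, so the finish is 25 weeks.
Change in finish: 25 − 23 = +2 weeks.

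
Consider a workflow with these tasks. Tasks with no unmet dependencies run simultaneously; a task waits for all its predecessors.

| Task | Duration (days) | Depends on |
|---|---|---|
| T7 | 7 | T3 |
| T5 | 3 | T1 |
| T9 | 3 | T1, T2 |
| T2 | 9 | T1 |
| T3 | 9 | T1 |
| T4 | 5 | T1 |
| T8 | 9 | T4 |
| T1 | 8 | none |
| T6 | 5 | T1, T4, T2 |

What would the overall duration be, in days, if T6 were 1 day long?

Baseline: T1→T3→T7 = 8+9+7 = 24 → 24 days.
T6 is off the critical path — its longest chain is 22 days, giving 2 of slack.
The critical path is still T1→T3→T7; finish is now 24 days.

24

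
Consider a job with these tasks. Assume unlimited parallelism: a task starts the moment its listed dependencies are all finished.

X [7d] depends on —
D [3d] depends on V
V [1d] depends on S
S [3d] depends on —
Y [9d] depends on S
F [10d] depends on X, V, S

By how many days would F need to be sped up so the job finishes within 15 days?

Current finish: 17 days; target: 15.
F is on every critical path, so each day cut from F cuts the finish by one (this holds down to a finish of 12).
Need 17 − 15 = 2 days off F → F becomes 8 days, finish becomes 15.

2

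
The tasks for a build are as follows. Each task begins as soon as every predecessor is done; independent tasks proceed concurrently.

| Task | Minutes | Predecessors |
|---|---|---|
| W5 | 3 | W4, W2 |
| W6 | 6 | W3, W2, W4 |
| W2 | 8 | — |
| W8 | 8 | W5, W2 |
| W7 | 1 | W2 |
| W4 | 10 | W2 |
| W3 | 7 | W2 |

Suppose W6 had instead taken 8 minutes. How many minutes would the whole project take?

Actual critical path: W2→W4→W5→W8 = 8+10+3+8 = 29 ⇒ 29 minutes.
The longest path through W6 is only 24 minutes, so W6 has float 5.
No other chain overtakes it, so the finish is 29 minutes.

29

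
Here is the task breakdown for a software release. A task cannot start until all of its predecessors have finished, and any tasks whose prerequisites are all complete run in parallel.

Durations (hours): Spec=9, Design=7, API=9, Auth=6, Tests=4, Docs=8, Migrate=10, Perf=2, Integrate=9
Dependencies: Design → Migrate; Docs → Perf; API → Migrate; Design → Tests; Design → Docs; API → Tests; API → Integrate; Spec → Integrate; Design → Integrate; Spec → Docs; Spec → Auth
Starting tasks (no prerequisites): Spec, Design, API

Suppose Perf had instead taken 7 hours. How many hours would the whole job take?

24

Baseline: Spec→Docs→Perf = 9+8+2 = 19 → 19 hours.
Perf lies on that path, so at 7 hours the path becomes 24 hours.
No other chain overtakes it, so the finish is 24 hours.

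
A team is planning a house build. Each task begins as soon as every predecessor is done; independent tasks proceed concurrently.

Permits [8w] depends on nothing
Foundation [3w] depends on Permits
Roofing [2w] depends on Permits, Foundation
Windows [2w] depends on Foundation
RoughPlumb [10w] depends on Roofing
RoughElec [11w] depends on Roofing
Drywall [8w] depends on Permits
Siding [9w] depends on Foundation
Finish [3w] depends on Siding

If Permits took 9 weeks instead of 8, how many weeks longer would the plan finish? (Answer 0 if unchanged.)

The binding path is Permits→Foundation→Roofing→RoughElec = 8+3+2+11 = 24; finish at 24 weeks.
Permits is on the critical path; changing it to 9 makes that path 25 weeks.
No other chain overtakes it, so the finish is 25 weeks.
Change in finish: 25 − 24 = +1 weeks.

1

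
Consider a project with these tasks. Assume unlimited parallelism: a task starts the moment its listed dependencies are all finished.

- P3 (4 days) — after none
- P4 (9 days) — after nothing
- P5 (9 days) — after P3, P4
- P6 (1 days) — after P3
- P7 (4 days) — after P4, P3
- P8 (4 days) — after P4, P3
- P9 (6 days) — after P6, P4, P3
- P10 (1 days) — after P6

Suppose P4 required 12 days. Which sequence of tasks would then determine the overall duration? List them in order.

P4, P5

Baseline: P4→P5 = 9+9 = 18 → 18 days.
P4 is on the critical path; changing it to 12 makes that path 21 days.
No other chain overtakes it, so the finish is 21 days.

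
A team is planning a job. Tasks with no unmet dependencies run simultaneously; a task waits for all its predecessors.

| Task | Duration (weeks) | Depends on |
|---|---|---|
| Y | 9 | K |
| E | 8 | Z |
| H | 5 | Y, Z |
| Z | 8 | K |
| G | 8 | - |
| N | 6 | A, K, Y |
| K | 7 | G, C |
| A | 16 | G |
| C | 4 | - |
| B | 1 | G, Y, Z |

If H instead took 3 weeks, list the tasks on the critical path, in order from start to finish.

Actual critical path: G→K→Z→E = 8+7+8+8 = 31 ⇒ 31 weeks.
H has 2 weeks of float (longest path through it is 29).
No other chain overtakes it, so the finish is 31 weeks.

G, K, Z, E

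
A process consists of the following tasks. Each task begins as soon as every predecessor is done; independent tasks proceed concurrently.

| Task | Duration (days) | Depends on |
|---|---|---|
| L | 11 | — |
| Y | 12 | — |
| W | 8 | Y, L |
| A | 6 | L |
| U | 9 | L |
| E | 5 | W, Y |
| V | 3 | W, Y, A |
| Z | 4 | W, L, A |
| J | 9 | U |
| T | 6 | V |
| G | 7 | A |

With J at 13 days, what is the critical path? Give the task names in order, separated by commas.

Critical path before the change: L→U→J = 11+9+9 = 29 giving 29 days.
J is on the critical path; changing it to 13 makes that path 33 days.
That remains the longest chain; total 33 days.

L, U, J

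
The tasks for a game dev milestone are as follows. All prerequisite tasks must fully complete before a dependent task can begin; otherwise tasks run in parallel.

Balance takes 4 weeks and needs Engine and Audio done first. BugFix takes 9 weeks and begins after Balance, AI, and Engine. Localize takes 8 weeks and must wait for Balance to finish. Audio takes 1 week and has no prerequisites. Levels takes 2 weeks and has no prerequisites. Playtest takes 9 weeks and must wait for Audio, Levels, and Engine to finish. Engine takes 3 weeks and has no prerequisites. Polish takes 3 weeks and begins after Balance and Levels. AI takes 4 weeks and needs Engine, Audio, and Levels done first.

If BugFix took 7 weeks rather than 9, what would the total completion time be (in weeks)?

15

Baseline: Engine→AI→BugFix = 3+4+9 = 16 → 16 weeks.
BugFix is on the critical path; changing it to 7 makes that path 14 weeks.
The binding chain switches to Engine→Balance→Localize = 3+4+8 = 15; finish 15 weeks.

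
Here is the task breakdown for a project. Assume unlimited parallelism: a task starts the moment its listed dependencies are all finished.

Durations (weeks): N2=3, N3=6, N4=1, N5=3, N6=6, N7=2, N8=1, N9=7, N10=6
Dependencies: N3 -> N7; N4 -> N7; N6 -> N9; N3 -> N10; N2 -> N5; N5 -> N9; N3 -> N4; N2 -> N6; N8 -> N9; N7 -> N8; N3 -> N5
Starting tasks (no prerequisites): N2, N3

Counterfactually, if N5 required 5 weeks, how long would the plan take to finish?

18

As given, the longest chain is N3→N4→N7→N8→N9 = 6+1+2+1+7 = 17, so the finish is 17 weeks.
N5 has 1 week of float (longest path through it is 16).
The binding chain switches to N3→N5→N9 = 6+5+7 = 18; finish 18 weeks.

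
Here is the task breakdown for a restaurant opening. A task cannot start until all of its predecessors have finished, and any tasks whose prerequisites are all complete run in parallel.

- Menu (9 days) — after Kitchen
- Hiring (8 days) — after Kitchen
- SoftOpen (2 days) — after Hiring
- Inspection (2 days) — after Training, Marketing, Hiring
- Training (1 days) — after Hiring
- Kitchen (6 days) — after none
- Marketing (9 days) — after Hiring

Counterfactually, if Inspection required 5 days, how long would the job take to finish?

28

Baseline: Kitchen→Hiring→Marketing→Inspection = 6+8+9+2 = 25 → 25 days.
Since Inspection is critical, the +3 change carries straight to that chain (now 28 days).
No other chain overtakes it, so the finish is 28 days.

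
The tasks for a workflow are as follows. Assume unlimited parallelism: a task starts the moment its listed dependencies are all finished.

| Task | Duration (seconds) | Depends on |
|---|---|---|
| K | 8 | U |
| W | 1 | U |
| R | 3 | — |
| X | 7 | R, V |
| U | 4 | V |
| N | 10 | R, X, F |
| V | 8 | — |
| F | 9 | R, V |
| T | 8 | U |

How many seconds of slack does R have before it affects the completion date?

5

Critical path: V→F→N = 8+9+10 = 27, so the finish is 27 seconds.
R finishes as early as 3 and must finish by 8.
So R can slip 8 − 3 = 5 seconds.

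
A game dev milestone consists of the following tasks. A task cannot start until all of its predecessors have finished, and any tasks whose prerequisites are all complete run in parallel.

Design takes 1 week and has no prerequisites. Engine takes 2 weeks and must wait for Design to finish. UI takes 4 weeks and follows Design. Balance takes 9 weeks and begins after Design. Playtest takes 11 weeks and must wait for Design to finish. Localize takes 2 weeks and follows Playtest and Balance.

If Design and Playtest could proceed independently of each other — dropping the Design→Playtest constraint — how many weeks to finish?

13

With the dependency in place, Design→Playtest→Localize = 1+11+2 = 14 sets the finish at 14 weeks.
Without Design→Playtest, Playtest's earliest start moves from 1 to 0.
New critical path: Playtest→Localize = 11+2 = 13 ⇒ 13 weeks.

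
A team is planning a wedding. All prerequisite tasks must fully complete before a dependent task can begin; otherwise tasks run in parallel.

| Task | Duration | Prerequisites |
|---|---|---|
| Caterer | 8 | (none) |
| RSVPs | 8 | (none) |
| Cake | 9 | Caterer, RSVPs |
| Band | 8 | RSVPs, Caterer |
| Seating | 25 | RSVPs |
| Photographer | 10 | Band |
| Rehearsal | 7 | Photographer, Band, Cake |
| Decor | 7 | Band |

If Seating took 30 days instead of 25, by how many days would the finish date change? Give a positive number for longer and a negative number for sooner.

5

Baseline: RSVPs→Seating = 8+25 = 33 → 33 days.
Seating lies on that path, so at 30 days the path becomes 38 days.
The critical path is still RSVPs→Seating; finish is now 38 days.
Change in finish: 38 − 33 = +5 days.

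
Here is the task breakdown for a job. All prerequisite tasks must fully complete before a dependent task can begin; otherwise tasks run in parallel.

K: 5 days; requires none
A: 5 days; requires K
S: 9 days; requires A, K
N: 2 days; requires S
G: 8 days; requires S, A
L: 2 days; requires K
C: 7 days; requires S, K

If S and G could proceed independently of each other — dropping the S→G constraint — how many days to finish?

26

With the dependency in place, K→A→S→G = 5+5+9+8 = 27 sets the finish at 27 days.
Without S→G, G's earliest start moves from 19 to 10.
After: K→A→S→C = 5+5+9+7 = 26 → 26 days.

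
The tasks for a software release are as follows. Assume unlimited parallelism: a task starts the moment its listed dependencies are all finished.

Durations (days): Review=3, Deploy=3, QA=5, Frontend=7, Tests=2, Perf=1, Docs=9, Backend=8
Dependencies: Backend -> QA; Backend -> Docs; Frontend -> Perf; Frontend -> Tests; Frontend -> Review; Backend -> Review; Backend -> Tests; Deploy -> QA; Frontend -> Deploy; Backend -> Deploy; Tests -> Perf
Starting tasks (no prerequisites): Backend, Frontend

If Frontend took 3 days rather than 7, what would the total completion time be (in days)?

17

Baseline: Backend→Docs = 8+9 = 17 → 17 days.
The longest path through Frontend is only 15 days, so Frontend has float 2.
The critical path is still Backend→Docs; finish is now 17 days.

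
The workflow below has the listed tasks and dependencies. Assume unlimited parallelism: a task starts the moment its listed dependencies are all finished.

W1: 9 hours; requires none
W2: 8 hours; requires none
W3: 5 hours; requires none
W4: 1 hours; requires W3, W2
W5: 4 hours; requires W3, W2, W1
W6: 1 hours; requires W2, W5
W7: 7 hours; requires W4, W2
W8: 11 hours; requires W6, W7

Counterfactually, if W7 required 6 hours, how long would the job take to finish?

Baseline: W2→W4→W7→W8 = 8+1+7+11 = 27 → 27 hours.
W7 is on the critical path; changing it to 6 makes that path 26 hours.
No other chain overtakes it, so the finish is 26 hours.

26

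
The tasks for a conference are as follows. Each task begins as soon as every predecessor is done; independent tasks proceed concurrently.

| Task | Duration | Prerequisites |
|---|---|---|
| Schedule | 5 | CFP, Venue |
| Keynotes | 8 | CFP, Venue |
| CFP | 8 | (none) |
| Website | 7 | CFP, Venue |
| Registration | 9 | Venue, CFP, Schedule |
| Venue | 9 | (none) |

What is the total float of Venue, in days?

0

The longest chain is Venue→Schedule→Registration = 9+5+9 = 23; overall finish 23 days.
The longest chain containing Venue totals 23 days.
So Venue can slip 9 − 9 = 0 days.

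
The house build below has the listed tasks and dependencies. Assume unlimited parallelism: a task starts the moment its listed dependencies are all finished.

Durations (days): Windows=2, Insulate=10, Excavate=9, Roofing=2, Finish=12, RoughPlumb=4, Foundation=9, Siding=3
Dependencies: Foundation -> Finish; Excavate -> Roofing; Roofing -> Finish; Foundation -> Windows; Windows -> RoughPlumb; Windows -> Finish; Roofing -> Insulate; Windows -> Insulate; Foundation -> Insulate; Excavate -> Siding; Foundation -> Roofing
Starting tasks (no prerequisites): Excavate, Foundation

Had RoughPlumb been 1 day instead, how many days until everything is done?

Critical path before the change: Excavate→Roofing→Finish = 9+2+12 = 23 giving 23 days.
RoughPlumb is off the critical path — its longest chain is 15 days, giving 8 of slack.
The critical path is still Excavate→Roofing→Finish; finish is now 23 days.

23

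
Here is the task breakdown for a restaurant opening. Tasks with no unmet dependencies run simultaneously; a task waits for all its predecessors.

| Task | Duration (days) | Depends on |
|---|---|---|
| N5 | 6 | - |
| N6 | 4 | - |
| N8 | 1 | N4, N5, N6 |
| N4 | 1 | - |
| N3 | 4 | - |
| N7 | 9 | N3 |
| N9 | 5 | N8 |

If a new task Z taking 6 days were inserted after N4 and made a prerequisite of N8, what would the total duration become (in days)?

13

Originally the project takes 13 days.
With Z inserted, N8 now waits for max(N4, N5, N6, Z).
New critical path: N3→N7 = 4+9 = 13 ⇒ 13 days.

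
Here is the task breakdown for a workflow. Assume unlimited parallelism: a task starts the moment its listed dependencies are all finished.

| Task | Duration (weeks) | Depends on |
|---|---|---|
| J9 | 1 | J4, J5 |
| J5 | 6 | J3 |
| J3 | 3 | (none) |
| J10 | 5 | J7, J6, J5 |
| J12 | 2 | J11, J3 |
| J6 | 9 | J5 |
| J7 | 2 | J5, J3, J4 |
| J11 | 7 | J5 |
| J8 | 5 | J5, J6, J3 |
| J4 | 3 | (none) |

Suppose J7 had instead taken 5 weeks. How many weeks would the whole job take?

The binding path is J3→J5→J6→J8 = 3+6+9+5 = 23; finish at 23 weeks.
The longest path through J7 is only 16 weeks, so J7 has float 7.
That remains the longest chain; total 23 weeks.

23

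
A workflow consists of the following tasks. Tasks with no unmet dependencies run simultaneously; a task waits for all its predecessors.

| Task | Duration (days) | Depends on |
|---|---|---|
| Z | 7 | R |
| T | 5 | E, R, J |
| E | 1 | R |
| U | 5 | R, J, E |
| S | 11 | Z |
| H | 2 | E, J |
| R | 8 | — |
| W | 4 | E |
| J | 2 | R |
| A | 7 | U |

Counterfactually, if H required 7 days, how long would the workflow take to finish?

Actual critical path: R→Z→S = 8+7+11 = 26 ⇒ 26 days.
H is off the critical path — its longest chain is 12 days, giving 14 of slack.
That remains the longest chain; total 26 days.

26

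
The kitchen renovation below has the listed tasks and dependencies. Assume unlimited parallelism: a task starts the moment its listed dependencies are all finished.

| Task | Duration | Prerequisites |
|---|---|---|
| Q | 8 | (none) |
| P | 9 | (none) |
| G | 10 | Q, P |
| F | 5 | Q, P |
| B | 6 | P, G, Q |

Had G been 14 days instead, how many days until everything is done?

29

As given, the longest chain is P→G→B = 9+10+6 = 25, so the finish is 25 days.
G lies on that path, so at 14 days the path becomes 29 days.
No other chain overtakes it, so the finish is 29 days.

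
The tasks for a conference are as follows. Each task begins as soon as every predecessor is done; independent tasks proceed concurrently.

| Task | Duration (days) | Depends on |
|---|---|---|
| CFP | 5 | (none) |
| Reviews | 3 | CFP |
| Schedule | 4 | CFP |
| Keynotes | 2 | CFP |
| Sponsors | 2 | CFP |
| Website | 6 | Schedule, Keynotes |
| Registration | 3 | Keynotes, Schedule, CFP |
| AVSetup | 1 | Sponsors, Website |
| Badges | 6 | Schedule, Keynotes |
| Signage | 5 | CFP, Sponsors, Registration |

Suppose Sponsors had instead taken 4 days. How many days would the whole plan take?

Critical path before the change: CFP→Schedule→Registration→Signage = 5+4+3+5 = 17 giving 17 days.
Sponsors has 5 days of float (longest path through it is 12).
That remains the longest chain; total 17 days.

17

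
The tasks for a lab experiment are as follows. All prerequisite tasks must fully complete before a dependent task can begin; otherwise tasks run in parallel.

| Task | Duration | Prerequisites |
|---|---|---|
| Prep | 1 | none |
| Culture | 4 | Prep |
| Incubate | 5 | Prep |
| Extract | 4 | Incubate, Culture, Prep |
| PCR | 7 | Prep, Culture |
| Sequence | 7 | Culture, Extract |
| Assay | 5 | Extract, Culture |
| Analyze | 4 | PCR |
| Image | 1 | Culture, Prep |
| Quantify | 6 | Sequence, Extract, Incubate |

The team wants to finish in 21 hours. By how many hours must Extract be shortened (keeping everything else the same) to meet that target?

2

Current finish: 23 hours; target: 21.
Extract is on every critical path, so each hour cut from Extract cuts the finish by one (this holds down to a finish of 20).
Need 23 − 21 = 2 hours off Extract → Extract becomes 2 hours, finish becomes 21.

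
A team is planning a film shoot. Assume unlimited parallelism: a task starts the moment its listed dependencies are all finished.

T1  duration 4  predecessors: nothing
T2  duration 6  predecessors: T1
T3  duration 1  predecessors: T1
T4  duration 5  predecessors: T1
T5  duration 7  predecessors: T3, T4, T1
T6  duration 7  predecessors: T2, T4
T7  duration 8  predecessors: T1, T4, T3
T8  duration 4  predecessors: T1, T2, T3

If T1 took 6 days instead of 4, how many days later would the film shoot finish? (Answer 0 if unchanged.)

Critical path before the change: T1→T2→T6 = 4+6+7 = 17 giving 17 days.
Since T1 is critical, the +2 change carries straight to that chain (now 19 days).
That remains the longest chain; total 19 days.
Change in finish: 19 − 17 = +2 days.

2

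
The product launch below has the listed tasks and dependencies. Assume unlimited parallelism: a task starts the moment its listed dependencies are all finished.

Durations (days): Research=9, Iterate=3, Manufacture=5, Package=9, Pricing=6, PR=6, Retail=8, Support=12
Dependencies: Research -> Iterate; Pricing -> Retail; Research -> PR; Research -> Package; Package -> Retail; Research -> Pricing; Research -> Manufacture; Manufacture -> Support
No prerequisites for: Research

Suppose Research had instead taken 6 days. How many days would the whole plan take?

The binding path is Research→Manufacture→Support = 9+5+12 = 26; finish at 26 days.
Research is on the critical path; changing it to 6 makes that path 23 days.
That remains the longest chain; total 23 days.

23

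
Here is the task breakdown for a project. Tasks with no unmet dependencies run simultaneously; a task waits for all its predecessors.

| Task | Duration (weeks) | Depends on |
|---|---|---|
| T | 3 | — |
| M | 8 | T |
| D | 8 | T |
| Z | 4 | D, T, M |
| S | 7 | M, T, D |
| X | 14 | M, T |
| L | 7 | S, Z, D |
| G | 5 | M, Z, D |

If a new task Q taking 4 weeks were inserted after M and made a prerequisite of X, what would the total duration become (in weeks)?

29

Originally the project takes 25 weeks.
With Q inserted, X now waits for max(M, T, Q).
New critical path: T→M→Q→X = 3+8+4+14 = 29 ⇒ 29 weeks.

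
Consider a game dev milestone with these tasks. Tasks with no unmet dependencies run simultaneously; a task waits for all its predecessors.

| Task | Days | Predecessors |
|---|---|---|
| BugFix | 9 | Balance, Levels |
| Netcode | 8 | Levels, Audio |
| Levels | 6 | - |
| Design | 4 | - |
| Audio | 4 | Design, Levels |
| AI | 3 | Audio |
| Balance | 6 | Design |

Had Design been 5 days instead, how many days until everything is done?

20

As given, the longest chain is Design→Balance→BugFix = 4+6+9 = 19, so the finish is 19 days.
Since Design is critical, the +1 change carries straight to that chain (now 20 days).
The critical path is still Design→Balance→BugFix; finish is now 20 days.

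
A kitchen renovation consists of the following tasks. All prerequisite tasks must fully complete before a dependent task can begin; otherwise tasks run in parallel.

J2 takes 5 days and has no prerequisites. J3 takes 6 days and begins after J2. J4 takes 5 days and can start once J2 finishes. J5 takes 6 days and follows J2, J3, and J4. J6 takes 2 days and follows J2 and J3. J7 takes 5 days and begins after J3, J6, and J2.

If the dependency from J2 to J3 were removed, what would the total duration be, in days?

Original critical path: J2→J3→J6→J7 = 5+6+2+5 = 18 ⇒ 18 days.
Without J2→J3, J3's earliest start moves from 5 to 0.
After: J2→J4→J5 = 5+5+6 = 16 → 16 days.

16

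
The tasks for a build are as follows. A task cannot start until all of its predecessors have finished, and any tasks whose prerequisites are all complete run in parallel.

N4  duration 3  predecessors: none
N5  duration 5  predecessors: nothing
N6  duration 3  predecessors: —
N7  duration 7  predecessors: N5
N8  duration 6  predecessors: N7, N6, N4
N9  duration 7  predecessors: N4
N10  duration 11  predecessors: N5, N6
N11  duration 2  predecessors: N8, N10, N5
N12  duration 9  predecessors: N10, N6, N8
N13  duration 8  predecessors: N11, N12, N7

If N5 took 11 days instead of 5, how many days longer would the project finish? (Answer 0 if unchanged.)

6

Critical path before the change: N5→N7→N8→N12→N13 = 5+7+6+9+8 = 35 giving 35 days.
Since N5 is critical, the +6 change carries straight to that chain (now 41 days).
That remains the longest chain; total 41 days.
Change in finish: 41 − 35 = +6 days.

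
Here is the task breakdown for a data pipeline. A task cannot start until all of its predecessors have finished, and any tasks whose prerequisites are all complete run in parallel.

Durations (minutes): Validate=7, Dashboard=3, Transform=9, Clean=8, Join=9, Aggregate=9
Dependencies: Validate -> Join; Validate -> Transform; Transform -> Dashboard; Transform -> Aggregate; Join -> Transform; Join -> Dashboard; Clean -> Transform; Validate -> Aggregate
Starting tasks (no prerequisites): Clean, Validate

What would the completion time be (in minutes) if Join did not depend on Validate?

27

With the dependency in place, Validate→Join→Transform→Aggregate = 7+9+9+9 = 34 sets the finish at 34 minutes.
Without Validate→Join, Join's earliest start moves from 7 to 0.
New critical path: Join→Transform→Aggregate = 9+9+9 = 27 ⇒ 27 minutes.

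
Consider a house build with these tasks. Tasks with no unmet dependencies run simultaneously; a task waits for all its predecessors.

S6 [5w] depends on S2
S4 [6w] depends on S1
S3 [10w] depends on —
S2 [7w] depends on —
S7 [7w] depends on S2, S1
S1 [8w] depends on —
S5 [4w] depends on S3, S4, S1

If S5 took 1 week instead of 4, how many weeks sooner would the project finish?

3

Critical path before the change: S1→S4→S5 = 8+6+4 = 18 giving 18 weeks.
S5 lies on that path, so at 1 week the path becomes 15 weeks.
No other chain overtakes it, so the finish is 15 weeks.
Change in finish: 15 − 18 = -3 weeks.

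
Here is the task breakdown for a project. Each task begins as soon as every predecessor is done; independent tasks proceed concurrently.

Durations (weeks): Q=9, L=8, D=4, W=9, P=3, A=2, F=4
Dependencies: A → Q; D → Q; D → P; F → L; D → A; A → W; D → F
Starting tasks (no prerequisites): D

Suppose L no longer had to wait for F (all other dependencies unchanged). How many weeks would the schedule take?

Before: longest chain D→F→L = 4+4+8 = 16, finish 16.
Without F→L, L's earliest start moves from 8 to 0.
New critical path: D→A→W = 4+2+9 = 15 ⇒ 15 weeks.

15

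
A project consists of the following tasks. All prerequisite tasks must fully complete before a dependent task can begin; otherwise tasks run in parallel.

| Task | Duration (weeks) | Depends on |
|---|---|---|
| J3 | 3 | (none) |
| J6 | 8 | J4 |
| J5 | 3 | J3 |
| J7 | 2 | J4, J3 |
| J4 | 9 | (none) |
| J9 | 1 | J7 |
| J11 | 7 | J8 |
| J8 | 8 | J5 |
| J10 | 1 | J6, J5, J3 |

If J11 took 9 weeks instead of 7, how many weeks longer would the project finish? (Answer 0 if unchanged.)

As given, the longest chain is J3→J5→J8→J11 = 3+3+8+7 = 21, so the finish is 21 weeks.
J11 is on the critical path; changing it to 9 makes that path 23 weeks.
The critical path is still J3→J5→J8→J11; finish is now 23 weeks.
Change in finish: 23 − 21 = +2 weeks.

2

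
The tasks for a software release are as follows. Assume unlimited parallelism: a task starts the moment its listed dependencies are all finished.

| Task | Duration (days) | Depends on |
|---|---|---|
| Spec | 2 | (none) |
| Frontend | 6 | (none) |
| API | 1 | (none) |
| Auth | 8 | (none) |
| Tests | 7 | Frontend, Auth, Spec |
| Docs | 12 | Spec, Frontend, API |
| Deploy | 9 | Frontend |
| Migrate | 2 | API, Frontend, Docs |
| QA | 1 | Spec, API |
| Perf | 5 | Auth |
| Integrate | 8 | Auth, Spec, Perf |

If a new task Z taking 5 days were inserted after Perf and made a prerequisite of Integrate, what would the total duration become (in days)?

Originally the plan takes 21 days.
With Z inserted, Integrate now waits for max(Auth, Spec, Perf, Z).
New critical path: Auth→Perf→Z→Integrate = 8+5+5+8 = 26 ⇒ 26 days.

26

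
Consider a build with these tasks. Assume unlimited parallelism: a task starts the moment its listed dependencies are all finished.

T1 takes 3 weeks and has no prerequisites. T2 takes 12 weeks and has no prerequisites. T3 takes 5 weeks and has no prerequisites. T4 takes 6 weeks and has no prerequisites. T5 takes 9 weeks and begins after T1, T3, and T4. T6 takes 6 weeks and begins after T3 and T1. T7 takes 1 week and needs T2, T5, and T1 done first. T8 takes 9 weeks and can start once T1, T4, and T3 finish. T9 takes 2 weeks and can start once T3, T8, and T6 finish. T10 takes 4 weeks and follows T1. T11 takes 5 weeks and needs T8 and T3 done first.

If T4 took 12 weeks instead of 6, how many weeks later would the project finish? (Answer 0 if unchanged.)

Critical path before the change: T4→T8→T11 = 6+9+5 = 20 giving 20 weeks.
Since T4 is critical, the +6 change carries straight to that chain (now 26 weeks).
The critical path is still T4→T8→T11; finish is now 26 weeks.
Change in finish: 26 − 20 = +6 weeks.

6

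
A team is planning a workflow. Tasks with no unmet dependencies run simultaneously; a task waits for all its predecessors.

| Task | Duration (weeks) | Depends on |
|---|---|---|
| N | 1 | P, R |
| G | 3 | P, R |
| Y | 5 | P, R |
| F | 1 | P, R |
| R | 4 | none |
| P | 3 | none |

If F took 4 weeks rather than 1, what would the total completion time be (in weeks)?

Actual critical path: R→Y = 4+5 = 9 ⇒ 9 weeks.
F is off the critical path — its longest chain is 5 weeks, giving 4 of slack.
The critical path is still R→Y; finish is now 9 weeks.

9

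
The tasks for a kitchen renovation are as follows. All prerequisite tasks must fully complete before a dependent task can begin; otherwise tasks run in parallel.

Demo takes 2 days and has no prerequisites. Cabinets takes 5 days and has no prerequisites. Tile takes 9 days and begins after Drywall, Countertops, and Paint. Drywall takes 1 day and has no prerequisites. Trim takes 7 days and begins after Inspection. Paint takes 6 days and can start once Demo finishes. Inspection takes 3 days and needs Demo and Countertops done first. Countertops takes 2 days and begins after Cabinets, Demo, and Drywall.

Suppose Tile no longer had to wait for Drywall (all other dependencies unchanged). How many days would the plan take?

With the dependency in place, Demo→Paint→Tile = 2+6+9 = 17 sets the finish at 17 days.
Dropping Drywall→Tile doesn't change Tile's earliest start (8); another predecessor still binds.
The longest chain is now Demo→Paint→Tile = 2+6+9 = 17, so the plan takes 17 days.

17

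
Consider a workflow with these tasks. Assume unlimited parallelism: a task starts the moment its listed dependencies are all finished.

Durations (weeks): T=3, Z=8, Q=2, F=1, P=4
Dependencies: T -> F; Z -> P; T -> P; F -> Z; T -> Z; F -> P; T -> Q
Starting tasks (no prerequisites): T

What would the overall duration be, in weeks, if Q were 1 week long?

Baseline: T→F→Z→P = 3+1+8+4 = 16 → 16 weeks.
Q is off the critical path — its longest chain is 5 weeks, giving 11 of slack.
No other chain overtakes it, so the finish is 16 weeks.

16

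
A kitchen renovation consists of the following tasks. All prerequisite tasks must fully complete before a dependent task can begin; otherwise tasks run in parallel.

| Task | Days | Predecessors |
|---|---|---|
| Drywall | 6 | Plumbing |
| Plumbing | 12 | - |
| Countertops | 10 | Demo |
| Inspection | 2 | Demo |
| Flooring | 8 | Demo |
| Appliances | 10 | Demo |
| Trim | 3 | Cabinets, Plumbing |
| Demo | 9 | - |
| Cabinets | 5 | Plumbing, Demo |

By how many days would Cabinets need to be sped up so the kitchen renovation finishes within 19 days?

1

Current finish: 20 days; target: 19.
Cabinets is on every critical path, so each day cut from Cabinets cuts the finish by one (this holds down to a finish of 19).
Need 20 − 19 = 1 day off Cabinets → Cabinets becomes 4 days, finish becomes 19.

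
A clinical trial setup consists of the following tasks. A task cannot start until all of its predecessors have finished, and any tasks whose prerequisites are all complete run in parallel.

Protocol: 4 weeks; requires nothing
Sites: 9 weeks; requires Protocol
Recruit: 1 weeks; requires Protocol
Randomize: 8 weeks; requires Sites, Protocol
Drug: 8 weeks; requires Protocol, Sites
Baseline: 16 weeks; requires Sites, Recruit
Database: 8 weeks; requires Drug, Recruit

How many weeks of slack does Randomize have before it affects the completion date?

Critical path: Protocol→Sites→Drug→Database = 4+9+8+8 = 29, so the finish is 29 weeks.
Longest path through Randomize: 21 weeks (earliest finish 21, latest finish 29).
Float = 29 − 21 = 8.

8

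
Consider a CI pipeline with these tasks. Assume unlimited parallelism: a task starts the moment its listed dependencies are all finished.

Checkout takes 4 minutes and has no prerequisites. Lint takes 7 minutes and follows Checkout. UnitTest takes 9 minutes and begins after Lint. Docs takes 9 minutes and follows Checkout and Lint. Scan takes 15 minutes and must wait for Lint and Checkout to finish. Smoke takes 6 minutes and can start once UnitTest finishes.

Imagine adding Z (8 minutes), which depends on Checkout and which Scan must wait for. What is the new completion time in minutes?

27

Originally the plan takes 26 minutes.
With Z inserted, Scan now waits for max(Lint, Checkout, Z).
New critical path: Checkout→Z→Scan = 4+8+15 = 27 ⇒ 27 minutes.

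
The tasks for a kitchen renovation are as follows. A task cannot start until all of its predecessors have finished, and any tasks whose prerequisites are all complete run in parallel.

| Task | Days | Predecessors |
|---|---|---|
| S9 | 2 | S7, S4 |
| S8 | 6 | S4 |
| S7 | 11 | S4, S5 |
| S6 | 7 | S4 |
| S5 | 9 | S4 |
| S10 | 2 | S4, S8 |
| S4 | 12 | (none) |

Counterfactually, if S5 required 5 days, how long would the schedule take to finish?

Baseline: S4→S5→S7→S9 = 12+9+11+2 = 34 → 34 days.
S5 lies on that path, so at 5 days the path becomes 30 days.
No other chain overtakes it, so the finish is 30 days.

30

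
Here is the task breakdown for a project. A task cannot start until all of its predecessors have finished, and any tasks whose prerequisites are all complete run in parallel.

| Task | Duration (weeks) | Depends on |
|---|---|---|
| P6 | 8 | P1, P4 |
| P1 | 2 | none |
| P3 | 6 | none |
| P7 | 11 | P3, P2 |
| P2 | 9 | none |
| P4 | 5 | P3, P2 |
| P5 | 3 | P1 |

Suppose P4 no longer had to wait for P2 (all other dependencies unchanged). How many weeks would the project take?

Original critical path: P2→P4→P6 = 9+5+8 = 22 ⇒ 22 weeks.
Without P2→P4, P4's earliest start moves from 9 to 6.
The longest chain is now P2→P7 = 9+11 = 20, so the project takes 20 weeks.

20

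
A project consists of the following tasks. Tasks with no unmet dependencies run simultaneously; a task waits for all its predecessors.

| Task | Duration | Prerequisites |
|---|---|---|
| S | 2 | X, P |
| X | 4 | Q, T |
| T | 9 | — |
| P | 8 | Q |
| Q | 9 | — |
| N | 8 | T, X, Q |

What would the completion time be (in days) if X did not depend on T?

21

Before: longest chain T→X→N = 9+4+8 = 21, finish 21.
Dropping T→X doesn't change X's earliest start (9); another predecessor still binds.
The longest chain is now Q→X→N = 9+4+8 = 21, so the project takes 21 days.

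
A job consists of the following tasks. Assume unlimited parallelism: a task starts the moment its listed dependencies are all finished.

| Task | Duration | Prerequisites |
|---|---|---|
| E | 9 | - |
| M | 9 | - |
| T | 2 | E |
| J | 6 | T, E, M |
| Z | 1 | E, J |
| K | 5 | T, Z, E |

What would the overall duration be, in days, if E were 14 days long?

Baseline: E→T→J→Z→K = 9+2+6+1+5 = 23 → 23 days.
Since E is critical, the +5 change carries straight to that chain (now 28 days).
No other chain overtakes it, so the finish is 28 days.

28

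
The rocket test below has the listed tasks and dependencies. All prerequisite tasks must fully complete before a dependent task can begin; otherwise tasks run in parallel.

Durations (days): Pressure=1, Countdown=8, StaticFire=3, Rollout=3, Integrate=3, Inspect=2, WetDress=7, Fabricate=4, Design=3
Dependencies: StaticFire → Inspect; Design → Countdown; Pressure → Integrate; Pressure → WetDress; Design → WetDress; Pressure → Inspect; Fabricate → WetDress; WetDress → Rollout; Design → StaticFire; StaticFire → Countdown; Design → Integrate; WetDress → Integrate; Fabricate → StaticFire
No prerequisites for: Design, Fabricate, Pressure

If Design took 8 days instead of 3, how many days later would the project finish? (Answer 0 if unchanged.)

4

The binding path is Fabricate→StaticFire→Countdown = 4+3+8 = 15; finish at 15 days.
The longest path through Design is only 14 days, so Design has float 1.
Now Design→StaticFire→Countdown = 8+3+8 = 19 is longest, so the finish becomes 19 days.
Change in finish: 19 − 15 = +4 days.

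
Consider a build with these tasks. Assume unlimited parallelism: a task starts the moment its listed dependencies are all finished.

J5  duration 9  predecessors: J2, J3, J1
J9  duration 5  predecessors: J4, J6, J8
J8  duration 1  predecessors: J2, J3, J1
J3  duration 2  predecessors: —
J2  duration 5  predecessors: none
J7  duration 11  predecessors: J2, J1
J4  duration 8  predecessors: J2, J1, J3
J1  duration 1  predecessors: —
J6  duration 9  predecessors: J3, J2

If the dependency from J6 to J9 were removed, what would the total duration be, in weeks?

With the dependency in place, J2→J6→J9 = 5+9+5 = 19 sets the finish at 19 weeks.
Without J6→J9, J9's earliest start moves from 14 to 13.
The longest chain is now J2→J4→J9 = 5+8+5 = 18, so the job takes 18 weeks.

18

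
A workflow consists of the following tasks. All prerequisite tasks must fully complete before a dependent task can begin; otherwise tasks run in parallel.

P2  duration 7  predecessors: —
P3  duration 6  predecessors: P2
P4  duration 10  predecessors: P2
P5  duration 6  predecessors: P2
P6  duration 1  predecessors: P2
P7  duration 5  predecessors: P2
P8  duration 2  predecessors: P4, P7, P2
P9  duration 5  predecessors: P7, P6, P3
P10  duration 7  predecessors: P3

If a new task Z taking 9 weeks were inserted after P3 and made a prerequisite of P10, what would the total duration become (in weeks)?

29

Originally the project takes 20 weeks.
With Z inserted, P10 now waits for max(P3, Z).
New critical path: P2→P3→Z→P10 = 7+6+9+7 = 29 ⇒ 29 weeks.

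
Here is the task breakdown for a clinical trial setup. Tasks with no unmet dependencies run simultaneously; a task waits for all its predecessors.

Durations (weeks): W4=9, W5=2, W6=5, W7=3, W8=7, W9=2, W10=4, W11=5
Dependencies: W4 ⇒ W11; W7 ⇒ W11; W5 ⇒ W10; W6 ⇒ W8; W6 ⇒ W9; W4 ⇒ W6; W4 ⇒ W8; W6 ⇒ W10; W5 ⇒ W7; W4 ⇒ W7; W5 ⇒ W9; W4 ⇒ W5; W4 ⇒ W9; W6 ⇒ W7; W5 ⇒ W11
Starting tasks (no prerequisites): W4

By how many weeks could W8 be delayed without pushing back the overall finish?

Critical path: W4→W6→W7→W11 = 9+5+3+5 = 22, so the finish is 22 weeks.
Longest path through W8: 21 weeks (earliest finish 21, latest finish 22).
So W8 can slip 22 − 21 = 1 week.

1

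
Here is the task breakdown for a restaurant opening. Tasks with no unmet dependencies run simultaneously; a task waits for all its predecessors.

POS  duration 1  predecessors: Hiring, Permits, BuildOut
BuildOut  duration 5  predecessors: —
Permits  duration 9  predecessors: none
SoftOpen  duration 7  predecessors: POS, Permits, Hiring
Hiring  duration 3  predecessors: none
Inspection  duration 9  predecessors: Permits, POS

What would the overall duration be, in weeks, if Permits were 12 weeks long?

22

Baseline: Permits→POS→Inspection = 9+1+9 = 19 → 19 weeks.
Permits is on the critical path; changing it to 12 makes that path 22 weeks.
The critical path is still Permits→POS→Inspection; finish is now 22 weeks.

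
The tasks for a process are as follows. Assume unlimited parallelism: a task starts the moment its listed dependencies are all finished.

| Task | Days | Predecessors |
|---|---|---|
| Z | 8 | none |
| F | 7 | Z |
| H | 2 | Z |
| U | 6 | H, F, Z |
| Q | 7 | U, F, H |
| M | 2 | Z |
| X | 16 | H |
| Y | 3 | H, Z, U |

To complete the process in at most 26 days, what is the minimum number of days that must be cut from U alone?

Current finish: 28 days; target: 26.
U is on every critical path, so each day cut from U cuts the finish by one (this holds down to a finish of 26).
Need 28 − 26 = 2 days off U → U becomes 4 days, finish becomes 26.

2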